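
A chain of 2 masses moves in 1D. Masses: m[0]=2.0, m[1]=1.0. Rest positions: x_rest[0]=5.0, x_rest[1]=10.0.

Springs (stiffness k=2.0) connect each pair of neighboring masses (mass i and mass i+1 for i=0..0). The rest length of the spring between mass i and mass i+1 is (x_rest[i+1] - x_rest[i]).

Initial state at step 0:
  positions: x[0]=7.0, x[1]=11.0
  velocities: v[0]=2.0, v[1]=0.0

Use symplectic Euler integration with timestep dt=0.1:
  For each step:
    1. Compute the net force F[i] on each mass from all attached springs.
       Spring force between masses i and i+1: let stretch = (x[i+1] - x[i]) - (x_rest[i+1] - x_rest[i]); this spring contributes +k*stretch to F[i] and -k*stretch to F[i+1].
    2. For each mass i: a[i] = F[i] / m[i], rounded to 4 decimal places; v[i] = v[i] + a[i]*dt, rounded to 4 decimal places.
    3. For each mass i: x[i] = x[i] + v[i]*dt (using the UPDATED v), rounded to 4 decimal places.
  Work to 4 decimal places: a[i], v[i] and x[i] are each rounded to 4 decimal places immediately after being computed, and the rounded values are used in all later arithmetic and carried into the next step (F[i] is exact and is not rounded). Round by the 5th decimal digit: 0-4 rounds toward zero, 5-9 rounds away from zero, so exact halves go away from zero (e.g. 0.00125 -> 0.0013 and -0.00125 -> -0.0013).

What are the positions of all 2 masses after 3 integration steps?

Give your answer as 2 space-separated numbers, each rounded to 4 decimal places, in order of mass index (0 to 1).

Answer: 7.5336 11.1329

Derivation:
Step 0: x=[7.0000 11.0000] v=[2.0000 0.0000]
Step 1: x=[7.1900 11.0200] v=[1.9000 0.2000]
Step 2: x=[7.3683 11.0634] v=[1.7830 0.4340]
Step 3: x=[7.5336 11.1329] v=[1.6525 0.6950]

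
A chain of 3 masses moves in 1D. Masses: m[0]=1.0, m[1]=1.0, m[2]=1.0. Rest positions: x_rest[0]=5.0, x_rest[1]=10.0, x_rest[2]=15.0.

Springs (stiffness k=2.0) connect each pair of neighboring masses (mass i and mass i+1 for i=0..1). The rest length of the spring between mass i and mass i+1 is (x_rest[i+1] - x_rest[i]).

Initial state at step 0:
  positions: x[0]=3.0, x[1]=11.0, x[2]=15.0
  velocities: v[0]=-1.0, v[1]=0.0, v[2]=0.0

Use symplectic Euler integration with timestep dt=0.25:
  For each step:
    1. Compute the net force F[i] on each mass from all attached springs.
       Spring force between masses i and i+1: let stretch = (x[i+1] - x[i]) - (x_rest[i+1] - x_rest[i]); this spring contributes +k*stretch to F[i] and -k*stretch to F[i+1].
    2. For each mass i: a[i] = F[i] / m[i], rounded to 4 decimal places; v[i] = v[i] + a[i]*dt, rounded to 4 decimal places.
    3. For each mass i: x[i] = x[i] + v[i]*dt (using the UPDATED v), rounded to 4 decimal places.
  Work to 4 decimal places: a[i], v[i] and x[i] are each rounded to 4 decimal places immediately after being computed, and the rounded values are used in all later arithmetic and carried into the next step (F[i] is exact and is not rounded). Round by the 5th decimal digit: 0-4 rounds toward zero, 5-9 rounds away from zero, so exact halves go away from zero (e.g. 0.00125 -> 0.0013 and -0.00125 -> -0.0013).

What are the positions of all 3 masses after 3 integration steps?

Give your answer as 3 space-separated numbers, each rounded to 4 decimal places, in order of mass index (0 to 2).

Answer: 4.1075 8.7540 15.3887

Derivation:
Step 0: x=[3.0000 11.0000 15.0000] v=[-1.0000 0.0000 0.0000]
Step 1: x=[3.1250 10.5000 15.1250] v=[0.5000 -2.0000 0.5000]
Step 2: x=[3.5469 9.6563 15.2969] v=[1.6875 -3.3750 0.6875]
Step 3: x=[4.1075 8.7540 15.3887] v=[2.2422 -3.6094 0.3672]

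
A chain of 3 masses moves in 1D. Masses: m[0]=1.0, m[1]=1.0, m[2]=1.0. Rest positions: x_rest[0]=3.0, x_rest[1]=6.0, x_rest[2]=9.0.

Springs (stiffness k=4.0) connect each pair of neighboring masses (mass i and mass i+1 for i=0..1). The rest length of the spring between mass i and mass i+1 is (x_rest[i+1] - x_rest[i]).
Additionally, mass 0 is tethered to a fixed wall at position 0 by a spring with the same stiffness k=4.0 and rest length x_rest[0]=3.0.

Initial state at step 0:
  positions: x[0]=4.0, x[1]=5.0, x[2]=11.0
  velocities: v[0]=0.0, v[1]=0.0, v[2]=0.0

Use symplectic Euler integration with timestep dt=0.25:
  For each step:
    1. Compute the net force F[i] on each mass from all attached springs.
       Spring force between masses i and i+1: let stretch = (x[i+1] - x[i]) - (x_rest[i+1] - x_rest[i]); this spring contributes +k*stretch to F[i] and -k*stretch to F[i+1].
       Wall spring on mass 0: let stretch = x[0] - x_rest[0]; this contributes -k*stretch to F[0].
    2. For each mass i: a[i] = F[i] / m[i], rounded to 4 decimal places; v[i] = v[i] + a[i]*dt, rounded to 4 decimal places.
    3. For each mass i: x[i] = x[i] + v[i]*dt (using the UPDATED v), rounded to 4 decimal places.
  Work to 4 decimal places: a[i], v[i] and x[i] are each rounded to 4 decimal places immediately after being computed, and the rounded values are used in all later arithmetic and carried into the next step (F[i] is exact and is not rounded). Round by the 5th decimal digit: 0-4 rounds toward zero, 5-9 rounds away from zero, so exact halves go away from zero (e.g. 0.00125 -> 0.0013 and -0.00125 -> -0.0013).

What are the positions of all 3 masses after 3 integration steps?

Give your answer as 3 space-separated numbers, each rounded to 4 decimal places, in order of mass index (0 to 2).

Answer: 2.3438 8.2969 8.6250

Derivation:
Step 0: x=[4.0000 5.0000 11.0000] v=[0.0000 0.0000 0.0000]
Step 1: x=[3.2500 6.2500 10.2500] v=[-3.0000 5.0000 -3.0000]
Step 2: x=[2.4375 7.7500 9.2500] v=[-3.2500 6.0000 -4.0000]
Step 3: x=[2.3438 8.2969 8.6250] v=[-0.3750 2.1875 -2.5000]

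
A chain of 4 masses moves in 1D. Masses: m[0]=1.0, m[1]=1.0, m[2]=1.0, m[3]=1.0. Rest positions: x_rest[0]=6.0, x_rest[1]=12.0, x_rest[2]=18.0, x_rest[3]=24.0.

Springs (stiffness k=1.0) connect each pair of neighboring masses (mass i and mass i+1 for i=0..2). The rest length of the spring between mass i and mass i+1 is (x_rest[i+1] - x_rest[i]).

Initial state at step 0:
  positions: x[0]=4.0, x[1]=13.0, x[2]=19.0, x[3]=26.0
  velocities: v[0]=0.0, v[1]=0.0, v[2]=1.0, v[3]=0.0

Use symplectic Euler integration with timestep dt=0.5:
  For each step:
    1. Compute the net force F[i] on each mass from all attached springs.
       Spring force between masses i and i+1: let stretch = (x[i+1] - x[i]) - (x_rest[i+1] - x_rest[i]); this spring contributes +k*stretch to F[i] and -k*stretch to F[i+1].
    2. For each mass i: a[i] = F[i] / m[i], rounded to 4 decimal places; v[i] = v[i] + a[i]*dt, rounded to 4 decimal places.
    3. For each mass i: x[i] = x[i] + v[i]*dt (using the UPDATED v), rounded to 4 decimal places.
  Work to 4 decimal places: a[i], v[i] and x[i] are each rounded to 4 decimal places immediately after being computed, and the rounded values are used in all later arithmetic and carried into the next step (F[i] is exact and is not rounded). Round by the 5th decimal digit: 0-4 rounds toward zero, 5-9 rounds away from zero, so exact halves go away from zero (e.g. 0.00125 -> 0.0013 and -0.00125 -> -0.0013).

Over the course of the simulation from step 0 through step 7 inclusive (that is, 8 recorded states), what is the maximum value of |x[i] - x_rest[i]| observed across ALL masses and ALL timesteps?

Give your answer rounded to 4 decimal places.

Answer: 2.6331

Derivation:
Step 0: x=[4.0000 13.0000 19.0000 26.0000] v=[0.0000 0.0000 1.0000 0.0000]
Step 1: x=[4.7500 12.2500 19.7500 25.7500] v=[1.5000 -1.5000 1.5000 -0.5000]
Step 2: x=[5.8750 11.5000 20.1250 25.5000] v=[2.2500 -1.5000 0.7500 -0.5000]
Step 3: x=[6.9063 11.5000 19.6875 25.4063] v=[2.0625 0.0000 -0.8750 -0.1875]
Step 4: x=[7.5860 12.3985 18.6328 25.3829] v=[1.3594 1.7969 -2.1094 -0.0469]
Step 5: x=[7.9689 13.6524 17.7071 25.1719] v=[0.7657 2.5078 -1.8515 -0.4220]
Step 6: x=[8.2727 14.4991 17.6339 24.5947] v=[0.6075 1.6934 -0.1465 -1.1544]
Step 7: x=[8.6331 14.5729 18.5172 23.7773] v=[0.7207 0.1476 1.7665 -1.6348]
Max displacement = 2.6331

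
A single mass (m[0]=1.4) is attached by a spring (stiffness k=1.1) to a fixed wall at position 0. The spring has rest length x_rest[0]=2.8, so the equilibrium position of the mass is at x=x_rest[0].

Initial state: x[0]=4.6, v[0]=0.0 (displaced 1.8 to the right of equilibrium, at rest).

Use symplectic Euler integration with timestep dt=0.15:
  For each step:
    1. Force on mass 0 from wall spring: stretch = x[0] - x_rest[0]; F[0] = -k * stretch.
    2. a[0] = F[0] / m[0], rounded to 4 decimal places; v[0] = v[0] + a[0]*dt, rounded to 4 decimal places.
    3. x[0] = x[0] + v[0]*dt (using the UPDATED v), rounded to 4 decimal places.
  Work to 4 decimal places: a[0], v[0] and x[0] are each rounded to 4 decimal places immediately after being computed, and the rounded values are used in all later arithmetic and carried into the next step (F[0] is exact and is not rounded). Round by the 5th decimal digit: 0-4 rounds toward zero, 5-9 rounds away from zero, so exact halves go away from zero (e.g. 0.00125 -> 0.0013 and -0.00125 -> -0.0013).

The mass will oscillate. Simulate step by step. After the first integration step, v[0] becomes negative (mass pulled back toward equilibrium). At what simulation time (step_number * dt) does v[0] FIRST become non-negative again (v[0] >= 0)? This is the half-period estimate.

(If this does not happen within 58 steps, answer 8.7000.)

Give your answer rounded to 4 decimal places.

Step 0: x=[4.6000] v=[0.0000]
Step 1: x=[4.5682] v=[-0.2121]
Step 2: x=[4.5051] v=[-0.4205]
Step 3: x=[4.4119] v=[-0.6215]
Step 4: x=[4.2902] v=[-0.8115]
Step 5: x=[4.1421] v=[-0.9871]
Step 6: x=[3.9703] v=[-1.1453]
Step 7: x=[3.7778] v=[-1.2832]
Step 8: x=[3.5680] v=[-1.3984]
Step 9: x=[3.3447] v=[-1.4889]
Step 10: x=[3.1117] v=[-1.5531]
Step 11: x=[2.8732] v=[-1.5898]
Step 12: x=[2.6334] v=[-1.5984]
Step 13: x=[2.3966] v=[-1.5788]
Step 14: x=[2.1669] v=[-1.5313]
Step 15: x=[1.9484] v=[-1.4567]
Step 16: x=[1.7450] v=[-1.3563]
Step 17: x=[1.5602] v=[-1.2320]
Step 18: x=[1.3973] v=[-1.0859]
Step 19: x=[1.2592] v=[-0.9206]
Step 20: x=[1.1484] v=[-0.7390]
Step 21: x=[1.0668] v=[-0.5443]
Step 22: x=[1.0158] v=[-0.3400]
Step 23: x=[0.9963] v=[-0.1297]
Step 24: x=[1.0087] v=[0.0829]
First v>=0 after going negative at step 24, time=3.6000

Answer: 3.6000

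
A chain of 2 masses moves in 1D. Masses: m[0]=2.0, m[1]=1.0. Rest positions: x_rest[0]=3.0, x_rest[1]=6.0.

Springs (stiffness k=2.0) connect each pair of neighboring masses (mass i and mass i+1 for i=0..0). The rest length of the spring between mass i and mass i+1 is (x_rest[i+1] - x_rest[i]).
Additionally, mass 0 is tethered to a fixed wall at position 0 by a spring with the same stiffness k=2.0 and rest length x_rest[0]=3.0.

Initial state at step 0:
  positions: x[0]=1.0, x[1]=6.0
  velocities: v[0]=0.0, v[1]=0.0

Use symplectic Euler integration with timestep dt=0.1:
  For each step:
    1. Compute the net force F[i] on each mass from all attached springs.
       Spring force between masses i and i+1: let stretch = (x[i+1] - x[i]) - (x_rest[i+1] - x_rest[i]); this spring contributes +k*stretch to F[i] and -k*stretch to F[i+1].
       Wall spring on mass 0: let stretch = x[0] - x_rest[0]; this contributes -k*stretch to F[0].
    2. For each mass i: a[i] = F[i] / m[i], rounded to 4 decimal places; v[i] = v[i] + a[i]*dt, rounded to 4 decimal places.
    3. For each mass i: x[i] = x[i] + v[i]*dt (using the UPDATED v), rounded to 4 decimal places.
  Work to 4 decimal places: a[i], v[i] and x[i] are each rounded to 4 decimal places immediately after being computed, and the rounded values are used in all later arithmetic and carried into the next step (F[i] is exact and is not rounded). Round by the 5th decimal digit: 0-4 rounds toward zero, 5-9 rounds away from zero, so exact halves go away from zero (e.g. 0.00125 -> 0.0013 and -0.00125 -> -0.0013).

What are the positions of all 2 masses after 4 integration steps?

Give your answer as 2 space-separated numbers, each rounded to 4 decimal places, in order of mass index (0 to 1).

Step 0: x=[1.0000 6.0000] v=[0.0000 0.0000]
Step 1: x=[1.0400 5.9600] v=[0.4000 -0.4000]
Step 2: x=[1.1188 5.8816] v=[0.7880 -0.7840]
Step 3: x=[1.2340 5.7679] v=[1.1524 -1.1366]
Step 4: x=[1.3822 5.6236] v=[1.4824 -1.4434]

Answer: 1.3822 5.6236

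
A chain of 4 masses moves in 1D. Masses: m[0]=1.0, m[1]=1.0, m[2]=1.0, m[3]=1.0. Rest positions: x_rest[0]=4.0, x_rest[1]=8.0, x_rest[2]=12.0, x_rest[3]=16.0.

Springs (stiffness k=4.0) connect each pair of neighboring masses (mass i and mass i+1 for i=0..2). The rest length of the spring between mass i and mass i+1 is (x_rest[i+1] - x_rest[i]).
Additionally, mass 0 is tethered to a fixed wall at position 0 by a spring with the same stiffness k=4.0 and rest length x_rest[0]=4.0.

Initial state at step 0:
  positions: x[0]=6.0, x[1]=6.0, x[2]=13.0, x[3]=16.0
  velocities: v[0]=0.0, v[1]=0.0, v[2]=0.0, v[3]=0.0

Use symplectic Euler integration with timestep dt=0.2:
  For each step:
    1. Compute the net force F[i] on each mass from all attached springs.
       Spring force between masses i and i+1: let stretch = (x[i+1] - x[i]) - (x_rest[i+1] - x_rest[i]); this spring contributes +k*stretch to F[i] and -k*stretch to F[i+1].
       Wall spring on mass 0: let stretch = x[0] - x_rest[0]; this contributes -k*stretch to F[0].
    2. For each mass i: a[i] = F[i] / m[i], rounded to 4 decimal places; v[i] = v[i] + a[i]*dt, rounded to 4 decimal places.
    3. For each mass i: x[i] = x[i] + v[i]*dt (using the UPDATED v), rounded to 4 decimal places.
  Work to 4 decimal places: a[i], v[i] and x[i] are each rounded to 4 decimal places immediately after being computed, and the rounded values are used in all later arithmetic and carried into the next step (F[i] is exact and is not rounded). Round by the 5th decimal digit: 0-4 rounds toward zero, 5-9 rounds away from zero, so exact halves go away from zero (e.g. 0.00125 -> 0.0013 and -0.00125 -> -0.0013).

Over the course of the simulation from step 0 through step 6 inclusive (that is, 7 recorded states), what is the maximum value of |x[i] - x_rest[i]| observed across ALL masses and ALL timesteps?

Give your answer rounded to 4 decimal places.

Answer: 2.1744

Derivation:
Step 0: x=[6.0000 6.0000 13.0000 16.0000] v=[0.0000 0.0000 0.0000 0.0000]
Step 1: x=[5.0400 7.1200 12.3600 16.1600] v=[-4.8000 5.6000 -3.2000 0.8000]
Step 2: x=[3.6064 8.7456 11.4896 16.3520] v=[-7.1680 8.1280 -4.3520 0.9600]
Step 3: x=[2.4180 9.9880 10.9581 16.4060] v=[-5.9418 6.2118 -2.6573 0.2701]
Step 4: x=[2.0540 10.1744 11.1431 16.2284] v=[-1.8202 0.9319 0.9249 -0.8882]
Step 5: x=[2.6606 9.2165 11.9867 15.8771] v=[3.0329 -4.7895 4.2182 -1.7564]
Step 6: x=[3.8904 7.6529 13.0096 15.5434] v=[6.1491 -7.8181 5.1144 -1.6687]
Max displacement = 2.1744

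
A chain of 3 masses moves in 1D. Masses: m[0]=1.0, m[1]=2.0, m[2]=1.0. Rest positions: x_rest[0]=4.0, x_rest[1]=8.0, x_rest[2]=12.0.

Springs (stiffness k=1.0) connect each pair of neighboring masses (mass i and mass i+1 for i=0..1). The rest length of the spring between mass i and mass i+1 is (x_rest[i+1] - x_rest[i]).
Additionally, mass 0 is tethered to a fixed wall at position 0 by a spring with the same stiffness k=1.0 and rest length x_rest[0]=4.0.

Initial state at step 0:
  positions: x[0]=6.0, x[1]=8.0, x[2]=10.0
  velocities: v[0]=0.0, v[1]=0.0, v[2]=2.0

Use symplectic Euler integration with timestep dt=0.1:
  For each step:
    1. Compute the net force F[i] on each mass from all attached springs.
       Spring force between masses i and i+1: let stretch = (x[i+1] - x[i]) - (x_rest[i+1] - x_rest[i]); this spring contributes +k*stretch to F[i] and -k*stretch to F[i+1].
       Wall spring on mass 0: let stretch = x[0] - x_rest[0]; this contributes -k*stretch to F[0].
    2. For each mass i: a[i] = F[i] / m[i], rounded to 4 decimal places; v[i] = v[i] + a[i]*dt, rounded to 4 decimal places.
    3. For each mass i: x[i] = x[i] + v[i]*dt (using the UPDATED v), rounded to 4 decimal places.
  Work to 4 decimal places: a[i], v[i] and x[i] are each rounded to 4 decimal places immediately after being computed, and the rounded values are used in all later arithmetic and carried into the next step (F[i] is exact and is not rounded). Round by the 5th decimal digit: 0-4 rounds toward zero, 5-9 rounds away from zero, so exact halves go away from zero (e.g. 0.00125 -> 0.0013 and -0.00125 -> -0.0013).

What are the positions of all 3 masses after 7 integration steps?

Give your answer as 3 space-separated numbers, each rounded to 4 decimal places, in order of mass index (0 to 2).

Step 0: x=[6.0000 8.0000 10.0000] v=[0.0000 0.0000 2.0000]
Step 1: x=[5.9600 8.0000 10.2200] v=[-0.4000 0.0000 2.2000]
Step 2: x=[5.8808 8.0009 10.4578] v=[-0.7920 0.0090 2.3780]
Step 3: x=[5.7640 8.0035 10.7110] v=[-1.1681 0.0258 2.5323]
Step 4: x=[5.6119 8.0084 10.9772] v=[-1.5206 0.0492 2.6616]
Step 5: x=[5.4277 8.0162 11.2537] v=[-1.8421 0.0778 2.7647]
Step 6: x=[5.2151 8.0272 11.5378] v=[-2.1260 0.1103 2.8410]
Step 7: x=[4.9785 8.0417 11.8268] v=[-2.3663 0.1452 2.8899]

Answer: 4.9785 8.0417 11.8268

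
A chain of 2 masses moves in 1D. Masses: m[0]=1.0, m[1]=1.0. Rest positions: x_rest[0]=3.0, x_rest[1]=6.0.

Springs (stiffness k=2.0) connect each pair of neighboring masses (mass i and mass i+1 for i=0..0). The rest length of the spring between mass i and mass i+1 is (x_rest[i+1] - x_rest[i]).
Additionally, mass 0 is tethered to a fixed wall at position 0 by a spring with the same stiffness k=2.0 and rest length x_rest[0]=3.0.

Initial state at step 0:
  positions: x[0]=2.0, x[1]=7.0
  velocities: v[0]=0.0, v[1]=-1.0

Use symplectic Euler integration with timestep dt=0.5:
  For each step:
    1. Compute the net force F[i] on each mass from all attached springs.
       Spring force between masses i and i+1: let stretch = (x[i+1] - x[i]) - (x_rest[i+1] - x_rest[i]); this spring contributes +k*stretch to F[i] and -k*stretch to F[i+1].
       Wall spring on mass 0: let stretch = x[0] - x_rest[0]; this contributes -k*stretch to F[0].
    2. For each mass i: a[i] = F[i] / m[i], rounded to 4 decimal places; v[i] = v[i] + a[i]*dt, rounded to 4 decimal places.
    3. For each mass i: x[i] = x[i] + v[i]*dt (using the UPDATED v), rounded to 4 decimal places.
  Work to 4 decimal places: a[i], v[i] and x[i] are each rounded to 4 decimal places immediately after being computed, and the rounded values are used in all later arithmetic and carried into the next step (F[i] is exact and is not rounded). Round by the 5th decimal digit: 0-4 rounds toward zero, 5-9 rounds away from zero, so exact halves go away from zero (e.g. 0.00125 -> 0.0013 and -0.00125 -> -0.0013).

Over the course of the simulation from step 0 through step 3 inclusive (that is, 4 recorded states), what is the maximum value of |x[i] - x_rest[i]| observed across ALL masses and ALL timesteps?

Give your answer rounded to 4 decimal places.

Answer: 1.5000

Derivation:
Step 0: x=[2.0000 7.0000] v=[0.0000 -1.0000]
Step 1: x=[3.5000 5.5000] v=[3.0000 -3.0000]
Step 2: x=[4.2500 4.5000] v=[1.5000 -2.0000]
Step 3: x=[3.0000 4.8750] v=[-2.5000 0.7500]
Max displacement = 1.5000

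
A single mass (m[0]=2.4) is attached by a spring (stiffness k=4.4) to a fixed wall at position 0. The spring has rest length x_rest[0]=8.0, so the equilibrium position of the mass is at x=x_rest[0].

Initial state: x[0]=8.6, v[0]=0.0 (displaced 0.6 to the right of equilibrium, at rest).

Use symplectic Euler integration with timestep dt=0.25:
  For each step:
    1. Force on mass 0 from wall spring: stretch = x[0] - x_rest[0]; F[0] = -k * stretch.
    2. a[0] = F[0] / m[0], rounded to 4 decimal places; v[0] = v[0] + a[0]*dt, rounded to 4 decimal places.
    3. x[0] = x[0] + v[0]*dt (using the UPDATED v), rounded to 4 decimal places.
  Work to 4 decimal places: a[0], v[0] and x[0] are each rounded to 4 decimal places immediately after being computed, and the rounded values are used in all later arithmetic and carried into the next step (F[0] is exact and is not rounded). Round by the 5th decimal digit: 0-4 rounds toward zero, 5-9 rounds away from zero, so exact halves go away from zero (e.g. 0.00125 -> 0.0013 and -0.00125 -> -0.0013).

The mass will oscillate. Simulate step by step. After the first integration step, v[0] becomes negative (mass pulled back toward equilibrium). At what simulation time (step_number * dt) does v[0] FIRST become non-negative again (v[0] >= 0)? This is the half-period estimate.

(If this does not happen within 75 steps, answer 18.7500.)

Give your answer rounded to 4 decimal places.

Answer: 2.5000

Derivation:
Step 0: x=[8.6000] v=[0.0000]
Step 1: x=[8.5313] v=[-0.2750]
Step 2: x=[8.4017] v=[-0.5185]
Step 3: x=[8.2261] v=[-0.7026]
Step 4: x=[8.0246] v=[-0.8062]
Step 5: x=[7.8202] v=[-0.8175]
Step 6: x=[7.6364] v=[-0.7351]
Step 7: x=[7.4943] v=[-0.5685]
Step 8: x=[7.4101] v=[-0.3367]
Step 9: x=[7.3935] v=[-0.0663]
Step 10: x=[7.4464] v=[0.2117]
First v>=0 after going negative at step 10, time=2.5000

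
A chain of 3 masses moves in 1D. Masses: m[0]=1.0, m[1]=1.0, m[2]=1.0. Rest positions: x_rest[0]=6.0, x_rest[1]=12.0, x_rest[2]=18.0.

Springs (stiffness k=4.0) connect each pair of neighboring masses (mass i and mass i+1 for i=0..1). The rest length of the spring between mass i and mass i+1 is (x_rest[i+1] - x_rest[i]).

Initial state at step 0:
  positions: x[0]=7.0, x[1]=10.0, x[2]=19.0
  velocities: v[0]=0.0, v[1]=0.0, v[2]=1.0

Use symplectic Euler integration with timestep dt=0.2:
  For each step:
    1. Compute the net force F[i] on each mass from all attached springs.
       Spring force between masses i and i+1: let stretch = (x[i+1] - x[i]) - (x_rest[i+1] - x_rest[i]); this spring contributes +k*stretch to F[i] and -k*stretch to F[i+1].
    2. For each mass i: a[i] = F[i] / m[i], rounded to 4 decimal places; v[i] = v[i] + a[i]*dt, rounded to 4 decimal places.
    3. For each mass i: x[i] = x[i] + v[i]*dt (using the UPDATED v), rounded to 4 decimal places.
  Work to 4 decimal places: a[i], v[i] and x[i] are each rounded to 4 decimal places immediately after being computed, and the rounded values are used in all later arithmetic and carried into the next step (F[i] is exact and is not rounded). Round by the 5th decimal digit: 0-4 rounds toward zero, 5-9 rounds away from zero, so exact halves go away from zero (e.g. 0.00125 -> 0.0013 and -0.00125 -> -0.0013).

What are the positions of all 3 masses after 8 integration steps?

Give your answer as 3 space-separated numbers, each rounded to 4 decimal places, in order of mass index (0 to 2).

Step 0: x=[7.0000 10.0000 19.0000] v=[0.0000 0.0000 1.0000]
Step 1: x=[6.5200 10.9600 18.7200] v=[-2.4000 4.8000 -1.4000]
Step 2: x=[5.7904 12.4512 18.1584] v=[-3.6480 7.4560 -2.8080]
Step 3: x=[5.1665 13.7898 17.6436] v=[-3.1194 6.6931 -2.5738]
Step 4: x=[4.9623 14.3653 17.4722] v=[-1.0208 2.8775 -0.8568]
Step 5: x=[5.3026 13.9334 17.7637] v=[1.7016 -2.1594 1.4577]
Step 6: x=[6.0638 12.7334 18.4024] v=[3.8062 -5.9998 3.1935]
Step 7: x=[6.9322 11.3733 19.0941] v=[4.3419 -6.8003 3.4583]
Step 8: x=[7.5512 10.5380 19.5104] v=[3.0948 -4.1765 2.0817]

Answer: 7.5512 10.5380 19.5104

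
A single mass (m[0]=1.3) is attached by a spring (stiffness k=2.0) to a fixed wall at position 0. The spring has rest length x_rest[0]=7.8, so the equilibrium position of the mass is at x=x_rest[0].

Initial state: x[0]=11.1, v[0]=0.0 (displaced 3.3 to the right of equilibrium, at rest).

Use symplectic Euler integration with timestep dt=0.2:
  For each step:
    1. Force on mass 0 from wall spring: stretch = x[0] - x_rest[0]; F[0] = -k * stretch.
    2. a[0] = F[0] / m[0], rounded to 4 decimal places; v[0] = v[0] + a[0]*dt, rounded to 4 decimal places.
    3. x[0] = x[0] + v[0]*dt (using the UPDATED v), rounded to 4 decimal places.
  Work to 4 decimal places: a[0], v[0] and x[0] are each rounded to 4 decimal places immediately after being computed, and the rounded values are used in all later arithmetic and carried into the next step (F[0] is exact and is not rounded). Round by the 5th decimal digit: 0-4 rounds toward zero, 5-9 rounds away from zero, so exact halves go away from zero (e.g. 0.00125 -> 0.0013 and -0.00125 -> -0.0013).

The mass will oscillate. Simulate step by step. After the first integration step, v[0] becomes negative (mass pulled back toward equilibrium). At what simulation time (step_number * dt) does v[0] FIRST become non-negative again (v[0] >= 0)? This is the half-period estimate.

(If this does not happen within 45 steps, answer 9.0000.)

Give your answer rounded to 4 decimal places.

Answer: 2.6000

Derivation:
Step 0: x=[11.1000] v=[0.0000]
Step 1: x=[10.8969] v=[-1.0154]
Step 2: x=[10.5032] v=[-1.9683]
Step 3: x=[9.9432] v=[-2.8001]
Step 4: x=[9.2513] v=[-3.4595]
Step 5: x=[8.4701] v=[-3.9061]
Step 6: x=[7.6476] v=[-4.1123]
Step 7: x=[6.8345] v=[-4.0654]
Step 8: x=[6.0808] v=[-3.7683]
Step 9: x=[5.4329] v=[-3.2393]
Step 10: x=[4.9307] v=[-2.5110]
Step 11: x=[4.6051] v=[-1.6281]
Step 12: x=[4.4761] v=[-0.6451]
Step 13: x=[4.5516] v=[0.3776]
First v>=0 after going negative at step 13, time=2.6000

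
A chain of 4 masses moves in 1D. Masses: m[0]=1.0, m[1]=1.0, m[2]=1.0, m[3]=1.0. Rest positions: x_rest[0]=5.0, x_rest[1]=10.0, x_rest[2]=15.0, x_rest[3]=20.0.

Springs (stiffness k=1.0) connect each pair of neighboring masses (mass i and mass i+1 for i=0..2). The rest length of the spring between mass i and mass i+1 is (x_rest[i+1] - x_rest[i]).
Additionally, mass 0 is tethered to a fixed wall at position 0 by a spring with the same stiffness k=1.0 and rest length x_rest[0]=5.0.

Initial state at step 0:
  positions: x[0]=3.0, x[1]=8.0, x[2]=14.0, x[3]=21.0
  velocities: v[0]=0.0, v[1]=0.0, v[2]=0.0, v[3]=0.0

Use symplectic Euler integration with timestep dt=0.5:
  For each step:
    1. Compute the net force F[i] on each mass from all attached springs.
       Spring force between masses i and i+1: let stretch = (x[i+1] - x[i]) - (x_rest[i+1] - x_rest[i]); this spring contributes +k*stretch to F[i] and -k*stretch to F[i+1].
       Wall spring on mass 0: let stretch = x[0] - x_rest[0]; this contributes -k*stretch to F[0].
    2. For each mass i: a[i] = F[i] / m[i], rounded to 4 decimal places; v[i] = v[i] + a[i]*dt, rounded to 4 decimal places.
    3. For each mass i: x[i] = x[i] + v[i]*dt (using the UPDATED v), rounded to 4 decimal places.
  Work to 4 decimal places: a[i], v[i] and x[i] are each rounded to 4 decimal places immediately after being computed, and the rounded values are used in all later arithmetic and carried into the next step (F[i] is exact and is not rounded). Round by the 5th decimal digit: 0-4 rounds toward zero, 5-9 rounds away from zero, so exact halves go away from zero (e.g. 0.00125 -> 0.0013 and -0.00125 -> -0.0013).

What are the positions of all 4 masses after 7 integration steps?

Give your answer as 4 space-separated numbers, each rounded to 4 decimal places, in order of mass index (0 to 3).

Step 0: x=[3.0000 8.0000 14.0000 21.0000] v=[0.0000 0.0000 0.0000 0.0000]
Step 1: x=[3.5000 8.2500 14.2500 20.5000] v=[1.0000 0.5000 0.5000 -1.0000]
Step 2: x=[4.3125 8.8125 14.5625 19.6875] v=[1.6250 1.1250 0.6250 -1.6250]
Step 3: x=[5.1719 9.6875 14.7188 18.8438] v=[1.7188 1.7500 0.3125 -1.6875]
Step 4: x=[5.8673 10.6915 14.6485 18.2188] v=[1.3907 2.0079 -0.1407 -1.2500]
Step 5: x=[6.3019 11.4787 14.4815 17.9512] v=[0.8692 1.5743 -0.3341 -0.5352]
Step 6: x=[6.4553 11.7224 14.4312 18.0662] v=[0.3067 0.4873 -0.1007 0.2300]
Step 7: x=[6.3116 11.3265 14.6124 18.5225] v=[-0.2874 -0.7919 0.3624 0.9125]

Answer: 6.3116 11.3265 14.6124 18.5225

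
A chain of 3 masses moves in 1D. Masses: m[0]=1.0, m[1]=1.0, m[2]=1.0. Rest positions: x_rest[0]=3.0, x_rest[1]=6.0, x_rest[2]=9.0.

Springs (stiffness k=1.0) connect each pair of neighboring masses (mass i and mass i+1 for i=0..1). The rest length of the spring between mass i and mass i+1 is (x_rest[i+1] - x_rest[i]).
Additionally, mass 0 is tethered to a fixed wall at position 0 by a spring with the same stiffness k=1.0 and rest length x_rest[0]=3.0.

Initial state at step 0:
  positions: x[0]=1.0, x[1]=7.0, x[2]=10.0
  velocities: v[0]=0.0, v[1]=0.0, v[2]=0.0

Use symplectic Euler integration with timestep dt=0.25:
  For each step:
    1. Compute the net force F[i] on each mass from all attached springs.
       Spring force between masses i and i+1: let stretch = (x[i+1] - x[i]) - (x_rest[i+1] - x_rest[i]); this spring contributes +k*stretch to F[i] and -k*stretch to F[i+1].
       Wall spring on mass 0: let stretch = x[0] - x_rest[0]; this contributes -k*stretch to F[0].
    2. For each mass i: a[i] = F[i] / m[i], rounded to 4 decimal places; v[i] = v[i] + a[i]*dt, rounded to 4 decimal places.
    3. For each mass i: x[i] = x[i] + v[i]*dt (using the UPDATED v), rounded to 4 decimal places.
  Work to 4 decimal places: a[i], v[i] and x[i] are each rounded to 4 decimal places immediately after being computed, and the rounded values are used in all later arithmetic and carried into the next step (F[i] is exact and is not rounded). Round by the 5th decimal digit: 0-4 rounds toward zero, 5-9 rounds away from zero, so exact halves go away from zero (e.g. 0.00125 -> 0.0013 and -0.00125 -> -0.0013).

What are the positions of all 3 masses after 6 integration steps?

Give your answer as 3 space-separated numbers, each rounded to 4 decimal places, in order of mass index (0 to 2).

Answer: 4.6934 5.3739 9.4328

Derivation:
Step 0: x=[1.0000 7.0000 10.0000] v=[0.0000 0.0000 0.0000]
Step 1: x=[1.3125 6.8125 10.0000] v=[1.2500 -0.7500 0.0000]
Step 2: x=[1.8867 6.4805 9.9883] v=[2.2969 -1.3281 -0.0469]
Step 3: x=[2.6301 6.0806 9.9448] v=[2.9737 -1.5996 -0.1739]
Step 4: x=[3.4248 5.7066 9.8473] v=[3.1788 -1.4962 -0.3900]
Step 5: x=[4.1481 5.4487 9.6785] v=[2.8931 -1.0315 -0.6752]
Step 6: x=[4.6934 5.3739 9.4328] v=[2.1812 -0.2992 -0.9827]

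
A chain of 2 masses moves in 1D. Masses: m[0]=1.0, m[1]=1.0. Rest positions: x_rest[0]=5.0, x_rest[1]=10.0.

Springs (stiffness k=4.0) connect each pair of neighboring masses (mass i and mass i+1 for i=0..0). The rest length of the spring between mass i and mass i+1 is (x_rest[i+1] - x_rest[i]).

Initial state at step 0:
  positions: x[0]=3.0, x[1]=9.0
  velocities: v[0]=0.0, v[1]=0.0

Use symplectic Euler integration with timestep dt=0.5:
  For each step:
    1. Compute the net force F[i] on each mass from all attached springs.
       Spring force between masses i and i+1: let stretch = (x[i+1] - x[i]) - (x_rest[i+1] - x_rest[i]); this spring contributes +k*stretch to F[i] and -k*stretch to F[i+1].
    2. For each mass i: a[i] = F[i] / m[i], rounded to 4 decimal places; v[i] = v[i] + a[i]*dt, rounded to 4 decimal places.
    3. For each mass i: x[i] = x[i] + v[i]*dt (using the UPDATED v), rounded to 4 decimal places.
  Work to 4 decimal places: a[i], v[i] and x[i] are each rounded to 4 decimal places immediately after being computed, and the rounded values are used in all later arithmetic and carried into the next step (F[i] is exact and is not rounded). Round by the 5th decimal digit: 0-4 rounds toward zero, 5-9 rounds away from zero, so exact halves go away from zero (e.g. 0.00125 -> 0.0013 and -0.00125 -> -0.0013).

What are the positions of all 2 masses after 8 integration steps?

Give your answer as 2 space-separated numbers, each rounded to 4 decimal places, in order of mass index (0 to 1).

Answer: 3.0000 9.0000

Derivation:
Step 0: x=[3.0000 9.0000] v=[0.0000 0.0000]
Step 1: x=[4.0000 8.0000] v=[2.0000 -2.0000]
Step 2: x=[4.0000 8.0000] v=[0.0000 0.0000]
Step 3: x=[3.0000 9.0000] v=[-2.0000 2.0000]
Step 4: x=[3.0000 9.0000] v=[0.0000 0.0000]
Step 5: x=[4.0000 8.0000] v=[2.0000 -2.0000]
Step 6: x=[4.0000 8.0000] v=[0.0000 0.0000]
Step 7: x=[3.0000 9.0000] v=[-2.0000 2.0000]
Step 8: x=[3.0000 9.0000] v=[0.0000 0.0000]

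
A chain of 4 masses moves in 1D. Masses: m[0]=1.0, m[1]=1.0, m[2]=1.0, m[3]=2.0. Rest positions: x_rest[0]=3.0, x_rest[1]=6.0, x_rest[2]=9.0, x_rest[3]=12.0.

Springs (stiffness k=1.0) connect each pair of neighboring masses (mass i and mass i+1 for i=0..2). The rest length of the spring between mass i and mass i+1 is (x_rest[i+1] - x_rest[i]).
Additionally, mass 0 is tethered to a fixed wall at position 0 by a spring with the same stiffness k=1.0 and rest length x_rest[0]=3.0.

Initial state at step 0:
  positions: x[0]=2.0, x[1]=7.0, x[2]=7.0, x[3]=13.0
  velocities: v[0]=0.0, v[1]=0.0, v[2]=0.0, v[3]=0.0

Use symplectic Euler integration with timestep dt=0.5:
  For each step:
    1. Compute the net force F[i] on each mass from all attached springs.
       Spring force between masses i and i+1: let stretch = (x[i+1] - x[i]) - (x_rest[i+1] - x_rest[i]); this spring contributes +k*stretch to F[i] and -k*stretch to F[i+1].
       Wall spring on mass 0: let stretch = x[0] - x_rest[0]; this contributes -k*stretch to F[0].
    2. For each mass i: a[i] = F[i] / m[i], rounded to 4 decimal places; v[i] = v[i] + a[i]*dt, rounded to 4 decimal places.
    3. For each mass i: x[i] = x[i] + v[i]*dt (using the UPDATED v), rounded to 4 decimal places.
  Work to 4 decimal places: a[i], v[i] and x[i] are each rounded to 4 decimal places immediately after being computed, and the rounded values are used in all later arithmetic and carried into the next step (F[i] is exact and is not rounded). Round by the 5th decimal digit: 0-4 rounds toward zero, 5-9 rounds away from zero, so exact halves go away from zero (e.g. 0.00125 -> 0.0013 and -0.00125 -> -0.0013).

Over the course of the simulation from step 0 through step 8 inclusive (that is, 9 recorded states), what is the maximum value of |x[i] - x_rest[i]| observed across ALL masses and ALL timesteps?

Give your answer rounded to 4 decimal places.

Step 0: x=[2.0000 7.0000 7.0000 13.0000] v=[0.0000 0.0000 0.0000 0.0000]
Step 1: x=[2.7500 5.7500 8.5000 12.6250] v=[1.5000 -2.5000 3.0000 -0.7500]
Step 2: x=[3.5625 4.4375 10.3438 12.1094] v=[1.6250 -2.6250 3.6875 -1.0313]
Step 3: x=[3.7032 4.3828 11.1524 11.7481] v=[0.2813 -0.1094 1.6172 -0.7227]
Step 4: x=[3.0880 5.8506 10.4175 11.6873] v=[-1.2305 2.9356 -1.4698 -0.1216]
Step 5: x=[2.3914 7.7695 8.8583 11.8428] v=[-1.3932 3.8378 -3.1184 0.3110]
Step 6: x=[2.4415 8.6161 7.7730 12.0003] v=[0.1002 1.6932 -2.1706 0.3149]
Step 7: x=[3.4249 7.7083 7.9553 12.0044] v=[1.9668 -1.8157 0.3646 0.0081]
Step 8: x=[4.6230 5.7914 9.0882 11.8773] v=[2.3961 -3.8339 2.2657 -0.2542]
Max displacement = 2.6161

Answer: 2.6161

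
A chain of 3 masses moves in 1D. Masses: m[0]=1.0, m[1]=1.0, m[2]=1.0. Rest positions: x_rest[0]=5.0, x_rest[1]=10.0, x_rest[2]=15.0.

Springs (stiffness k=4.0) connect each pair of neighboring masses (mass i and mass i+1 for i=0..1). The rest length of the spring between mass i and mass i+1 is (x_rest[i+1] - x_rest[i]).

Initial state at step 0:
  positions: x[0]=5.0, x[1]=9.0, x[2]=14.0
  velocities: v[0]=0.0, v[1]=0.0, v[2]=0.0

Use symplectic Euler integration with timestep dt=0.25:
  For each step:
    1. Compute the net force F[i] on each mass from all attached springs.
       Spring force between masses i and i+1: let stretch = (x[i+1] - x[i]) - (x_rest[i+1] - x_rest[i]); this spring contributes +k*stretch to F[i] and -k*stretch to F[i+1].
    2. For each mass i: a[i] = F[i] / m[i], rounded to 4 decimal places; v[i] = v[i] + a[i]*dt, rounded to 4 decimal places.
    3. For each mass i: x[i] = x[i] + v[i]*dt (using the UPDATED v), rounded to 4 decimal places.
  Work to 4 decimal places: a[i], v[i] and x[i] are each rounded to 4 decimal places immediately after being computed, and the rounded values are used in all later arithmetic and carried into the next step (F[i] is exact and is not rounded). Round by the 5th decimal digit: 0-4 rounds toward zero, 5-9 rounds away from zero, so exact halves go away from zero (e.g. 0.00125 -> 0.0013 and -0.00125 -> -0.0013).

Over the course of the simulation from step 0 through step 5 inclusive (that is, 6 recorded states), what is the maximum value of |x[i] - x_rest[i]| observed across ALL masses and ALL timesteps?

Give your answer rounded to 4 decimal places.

Step 0: x=[5.0000 9.0000 14.0000] v=[0.0000 0.0000 0.0000]
Step 1: x=[4.7500 9.2500 14.0000] v=[-1.0000 1.0000 0.0000]
Step 2: x=[4.3750 9.5625 14.0625] v=[-1.5000 1.2500 0.2500]
Step 3: x=[4.0469 9.7031 14.2500] v=[-1.3125 0.5625 0.7500]
Step 4: x=[3.8828 9.5664 14.5508] v=[-0.6563 -0.5468 1.2031]
Step 5: x=[3.8896 9.2549 14.8555] v=[0.0273 -1.2460 1.2187]
Max displacement = 1.1172

Answer: 1.1172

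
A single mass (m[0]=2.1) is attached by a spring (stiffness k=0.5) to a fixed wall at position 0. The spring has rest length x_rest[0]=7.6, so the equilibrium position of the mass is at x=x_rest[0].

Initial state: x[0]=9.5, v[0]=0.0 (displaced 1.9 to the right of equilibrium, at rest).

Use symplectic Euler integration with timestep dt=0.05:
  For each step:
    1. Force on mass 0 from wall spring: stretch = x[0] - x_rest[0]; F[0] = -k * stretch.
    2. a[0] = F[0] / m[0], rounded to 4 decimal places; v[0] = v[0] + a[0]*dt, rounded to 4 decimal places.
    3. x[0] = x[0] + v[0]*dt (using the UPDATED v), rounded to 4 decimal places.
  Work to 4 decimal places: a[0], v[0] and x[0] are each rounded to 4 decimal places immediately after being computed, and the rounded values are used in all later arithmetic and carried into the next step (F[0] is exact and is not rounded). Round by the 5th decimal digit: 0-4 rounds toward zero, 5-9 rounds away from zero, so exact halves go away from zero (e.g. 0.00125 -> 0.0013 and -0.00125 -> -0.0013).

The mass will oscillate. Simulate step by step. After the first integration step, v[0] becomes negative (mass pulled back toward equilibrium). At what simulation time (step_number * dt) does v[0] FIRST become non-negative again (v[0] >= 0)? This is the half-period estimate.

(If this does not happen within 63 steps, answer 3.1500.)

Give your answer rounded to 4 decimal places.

Step 0: x=[9.5000] v=[0.0000]
Step 1: x=[9.4989] v=[-0.0226]
Step 2: x=[9.4966] v=[-0.0452]
Step 3: x=[9.4932] v=[-0.0678]
Step 4: x=[9.4887] v=[-0.0903]
Step 5: x=[9.4831] v=[-0.1128]
Step 6: x=[9.4763] v=[-0.1352]
Step 7: x=[9.4684] v=[-0.1575]
Step 8: x=[9.4594] v=[-0.1797]
Step 9: x=[9.4493] v=[-0.2018]
Step 10: x=[9.4381] v=[-0.2238]
Step 11: x=[9.4258] v=[-0.2457]
Step 12: x=[9.4124] v=[-0.2674]
Step 13: x=[9.3980] v=[-0.2890]
Step 14: x=[9.3825] v=[-0.3104]
Step 15: x=[9.3659] v=[-0.3316]
Step 16: x=[9.3483] v=[-0.3526]
Step 17: x=[9.3296] v=[-0.3734]
Step 18: x=[9.3099] v=[-0.3940]
Step 19: x=[9.2892] v=[-0.4144]
Step 20: x=[9.2675] v=[-0.4345]
Step 21: x=[9.2448] v=[-0.4544]
Step 22: x=[9.2211] v=[-0.4740]
Step 23: x=[9.1964] v=[-0.4933]
Step 24: x=[9.1708] v=[-0.5123]
Step 25: x=[9.1443] v=[-0.5310]
Step 26: x=[9.1168] v=[-0.5494]
Step 27: x=[9.0884] v=[-0.5675]
Step 28: x=[9.0591] v=[-0.5852]
Step 29: x=[9.0290] v=[-0.6026]
Step 30: x=[8.9980] v=[-0.6196]
Step 31: x=[8.9662] v=[-0.6362]
Step 32: x=[8.9336] v=[-0.6525]
Step 33: x=[8.9002] v=[-0.6684]
Step 34: x=[8.8660] v=[-0.6839]
Step 35: x=[8.8311] v=[-0.6990]
Step 36: x=[8.7954] v=[-0.7137]
Step 37: x=[8.7590] v=[-0.7279]
Step 38: x=[8.7219] v=[-0.7417]
Step 39: x=[8.6841] v=[-0.7551]
Step 40: x=[8.6457] v=[-0.7680]
Step 41: x=[8.6067] v=[-0.7805]
Step 42: x=[8.5671] v=[-0.7925]
Step 43: x=[8.5269] v=[-0.8040]
Step 44: x=[8.4862] v=[-0.8150]
Step 45: x=[8.4449] v=[-0.8256]
Step 46: x=[8.4031] v=[-0.8357]
Step 47: x=[8.3608] v=[-0.8453]
Step 48: x=[8.3181] v=[-0.8544]
Step 49: x=[8.2750] v=[-0.8630]
Step 50: x=[8.2315] v=[-0.8710]
Step 51: x=[8.1876] v=[-0.8785]
Step 52: x=[8.1433] v=[-0.8855]
Step 53: x=[8.0987] v=[-0.8920]
Step 54: x=[8.0538] v=[-0.8979]
Step 55: x=[8.0086] v=[-0.9033]
Step 56: x=[7.9632] v=[-0.9082]
Step 57: x=[7.9176] v=[-0.9125]
Step 58: x=[7.8718] v=[-0.9163]
Step 59: x=[7.8258] v=[-0.9195]
Step 60: x=[7.7797] v=[-0.9222]
Step 61: x=[7.7335] v=[-0.9243]
Step 62: x=[7.6872] v=[-0.9259]
Step 63: x=[7.6409] v=[-0.9269]
v[0] did not become non-negative within 63 steps; using fallback time=3.1500

Answer: 3.1500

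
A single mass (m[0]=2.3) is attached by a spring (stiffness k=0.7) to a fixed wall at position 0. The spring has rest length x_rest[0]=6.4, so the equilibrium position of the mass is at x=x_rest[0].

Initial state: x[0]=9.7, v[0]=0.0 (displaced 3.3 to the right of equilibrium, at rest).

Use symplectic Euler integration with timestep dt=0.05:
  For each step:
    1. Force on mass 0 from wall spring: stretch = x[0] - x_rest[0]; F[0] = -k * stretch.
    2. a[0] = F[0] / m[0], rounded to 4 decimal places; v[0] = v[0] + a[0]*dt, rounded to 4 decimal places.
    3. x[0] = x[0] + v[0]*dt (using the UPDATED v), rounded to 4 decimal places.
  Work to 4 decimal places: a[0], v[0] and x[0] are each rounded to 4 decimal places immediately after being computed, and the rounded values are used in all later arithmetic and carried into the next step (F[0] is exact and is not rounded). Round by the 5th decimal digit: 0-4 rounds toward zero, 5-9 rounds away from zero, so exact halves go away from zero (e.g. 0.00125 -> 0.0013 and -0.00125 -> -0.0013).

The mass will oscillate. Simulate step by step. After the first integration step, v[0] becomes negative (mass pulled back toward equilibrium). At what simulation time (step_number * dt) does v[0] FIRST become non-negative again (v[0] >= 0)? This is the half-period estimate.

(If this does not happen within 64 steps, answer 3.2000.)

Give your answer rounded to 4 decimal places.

Step 0: x=[9.7000] v=[0.0000]
Step 1: x=[9.6975] v=[-0.0502]
Step 2: x=[9.6925] v=[-0.1004]
Step 3: x=[9.6850] v=[-0.1505]
Step 4: x=[9.6750] v=[-0.2005]
Step 5: x=[9.6625] v=[-0.2503]
Step 6: x=[9.6475] v=[-0.2999]
Step 7: x=[9.6300] v=[-0.3493]
Step 8: x=[9.6101] v=[-0.3985]
Step 9: x=[9.5877] v=[-0.4474]
Step 10: x=[9.5629] v=[-0.4959]
Step 11: x=[9.5357] v=[-0.5440]
Step 12: x=[9.5061] v=[-0.5917]
Step 13: x=[9.4742] v=[-0.6390]
Step 14: x=[9.4399] v=[-0.6858]
Step 15: x=[9.4033] v=[-0.7321]
Step 16: x=[9.3644] v=[-0.7778]
Step 17: x=[9.3233] v=[-0.8229]
Step 18: x=[9.2799] v=[-0.8674]
Step 19: x=[9.2343] v=[-0.9112]
Step 20: x=[9.1866] v=[-0.9543]
Step 21: x=[9.1368] v=[-0.9967]
Step 22: x=[9.0849] v=[-1.0383]
Step 23: x=[9.0309] v=[-1.0792]
Step 24: x=[8.9749] v=[-1.1192]
Step 25: x=[8.9170] v=[-1.1584]
Step 26: x=[8.8572] v=[-1.1967]
Step 27: x=[8.7955] v=[-1.2341]
Step 28: x=[8.7320] v=[-1.2706]
Step 29: x=[8.6667] v=[-1.3061]
Step 30: x=[8.5997] v=[-1.3406]
Step 31: x=[8.5310] v=[-1.3741]
Step 32: x=[8.4607] v=[-1.4065]
Step 33: x=[8.3888] v=[-1.4379]
Step 34: x=[8.3154] v=[-1.4682]
Step 35: x=[8.2405] v=[-1.4973]
Step 36: x=[8.1642] v=[-1.5253]
Step 37: x=[8.0866] v=[-1.5521]
Step 38: x=[8.0077] v=[-1.5778]
Step 39: x=[7.9276] v=[-1.6023]
Step 40: x=[7.8463] v=[-1.6255]
Step 41: x=[7.7639] v=[-1.6475]
Step 42: x=[7.6805] v=[-1.6683]
Step 43: x=[7.5961] v=[-1.6878]
Step 44: x=[7.5108] v=[-1.7060]
Step 45: x=[7.4247] v=[-1.7229]
Step 46: x=[7.3378] v=[-1.7385]
Step 47: x=[7.2502] v=[-1.7528]
Step 48: x=[7.1619] v=[-1.7657]
Step 49: x=[7.0730] v=[-1.7773]
Step 50: x=[6.9836] v=[-1.7875]
Step 51: x=[6.8938] v=[-1.7964]
Step 52: x=[6.8036] v=[-1.8039]
Step 53: x=[6.7131] v=[-1.8100]
Step 54: x=[6.6224] v=[-1.8148]
Step 55: x=[6.5315] v=[-1.8182]
Step 56: x=[6.4405] v=[-1.8202]
Step 57: x=[6.3495] v=[-1.8208]
Step 58: x=[6.2585] v=[-1.8200]
Step 59: x=[6.1676] v=[-1.8178]
Step 60: x=[6.0769] v=[-1.8143]
Step 61: x=[5.9864] v=[-1.8094]
Step 62: x=[5.8962] v=[-1.8031]
Step 63: x=[5.8064] v=[-1.7954]
Step 64: x=[5.7171] v=[-1.7864]
v[0] did not become non-negative within 64 steps; using fallback time=3.2000

Answer: 3.2000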